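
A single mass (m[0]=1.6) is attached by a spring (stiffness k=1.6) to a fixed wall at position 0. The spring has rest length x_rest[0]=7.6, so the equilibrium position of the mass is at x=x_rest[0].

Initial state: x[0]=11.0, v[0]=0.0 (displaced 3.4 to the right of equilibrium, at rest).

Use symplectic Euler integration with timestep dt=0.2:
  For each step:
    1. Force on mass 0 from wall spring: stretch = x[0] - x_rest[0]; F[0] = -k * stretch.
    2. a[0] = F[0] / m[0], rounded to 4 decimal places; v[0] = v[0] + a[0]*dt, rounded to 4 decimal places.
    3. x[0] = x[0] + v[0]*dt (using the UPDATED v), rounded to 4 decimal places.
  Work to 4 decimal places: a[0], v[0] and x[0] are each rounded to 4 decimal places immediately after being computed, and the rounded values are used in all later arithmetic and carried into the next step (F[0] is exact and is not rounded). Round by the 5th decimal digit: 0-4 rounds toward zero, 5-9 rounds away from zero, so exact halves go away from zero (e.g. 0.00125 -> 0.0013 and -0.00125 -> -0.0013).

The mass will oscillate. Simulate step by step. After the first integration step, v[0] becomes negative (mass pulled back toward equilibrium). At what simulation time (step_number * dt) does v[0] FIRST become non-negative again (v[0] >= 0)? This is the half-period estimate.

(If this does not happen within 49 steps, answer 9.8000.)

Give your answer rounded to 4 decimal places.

Step 0: x=[11.0000] v=[0.0000]
Step 1: x=[10.8640] v=[-0.6800]
Step 2: x=[10.5974] v=[-1.3328]
Step 3: x=[10.2109] v=[-1.9323]
Step 4: x=[9.7200] v=[-2.4545]
Step 5: x=[9.1443] v=[-2.8785]
Step 6: x=[8.5068] v=[-3.1874]
Step 7: x=[7.8330] v=[-3.3688]
Step 8: x=[7.1499] v=[-3.4154]
Step 9: x=[6.4848] v=[-3.3254]
Step 10: x=[5.8643] v=[-3.1024]
Step 11: x=[5.3132] v=[-2.7553]
Step 12: x=[4.8536] v=[-2.2979]
Step 13: x=[4.5039] v=[-1.7486]
Step 14: x=[4.2780] v=[-1.1294]
Step 15: x=[4.1850] v=[-0.4650]
Step 16: x=[4.2286] v=[0.2180]
First v>=0 after going negative at step 16, time=3.2000

Answer: 3.2000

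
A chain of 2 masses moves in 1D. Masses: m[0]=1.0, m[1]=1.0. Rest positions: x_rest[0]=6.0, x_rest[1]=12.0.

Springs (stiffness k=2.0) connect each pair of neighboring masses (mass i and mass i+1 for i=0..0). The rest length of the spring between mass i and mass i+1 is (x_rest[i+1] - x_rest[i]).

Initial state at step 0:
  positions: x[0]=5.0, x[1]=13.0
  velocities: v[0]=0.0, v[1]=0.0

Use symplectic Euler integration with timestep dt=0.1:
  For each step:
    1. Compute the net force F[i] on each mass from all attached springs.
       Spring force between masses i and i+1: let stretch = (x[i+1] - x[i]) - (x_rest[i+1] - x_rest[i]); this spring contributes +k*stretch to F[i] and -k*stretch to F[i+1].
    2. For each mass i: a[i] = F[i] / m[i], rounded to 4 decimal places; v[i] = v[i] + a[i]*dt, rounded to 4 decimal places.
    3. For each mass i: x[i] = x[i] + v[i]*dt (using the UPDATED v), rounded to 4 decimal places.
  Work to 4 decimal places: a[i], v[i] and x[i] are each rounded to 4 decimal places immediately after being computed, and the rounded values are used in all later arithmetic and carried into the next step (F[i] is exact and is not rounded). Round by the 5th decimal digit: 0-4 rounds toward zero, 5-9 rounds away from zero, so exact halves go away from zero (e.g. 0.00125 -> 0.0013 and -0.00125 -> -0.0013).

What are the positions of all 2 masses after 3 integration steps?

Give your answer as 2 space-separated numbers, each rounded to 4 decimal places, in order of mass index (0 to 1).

Answer: 5.2321 12.7679

Derivation:
Step 0: x=[5.0000 13.0000] v=[0.0000 0.0000]
Step 1: x=[5.0400 12.9600] v=[0.4000 -0.4000]
Step 2: x=[5.1184 12.8816] v=[0.7840 -0.7840]
Step 3: x=[5.2321 12.7679] v=[1.1366 -1.1366]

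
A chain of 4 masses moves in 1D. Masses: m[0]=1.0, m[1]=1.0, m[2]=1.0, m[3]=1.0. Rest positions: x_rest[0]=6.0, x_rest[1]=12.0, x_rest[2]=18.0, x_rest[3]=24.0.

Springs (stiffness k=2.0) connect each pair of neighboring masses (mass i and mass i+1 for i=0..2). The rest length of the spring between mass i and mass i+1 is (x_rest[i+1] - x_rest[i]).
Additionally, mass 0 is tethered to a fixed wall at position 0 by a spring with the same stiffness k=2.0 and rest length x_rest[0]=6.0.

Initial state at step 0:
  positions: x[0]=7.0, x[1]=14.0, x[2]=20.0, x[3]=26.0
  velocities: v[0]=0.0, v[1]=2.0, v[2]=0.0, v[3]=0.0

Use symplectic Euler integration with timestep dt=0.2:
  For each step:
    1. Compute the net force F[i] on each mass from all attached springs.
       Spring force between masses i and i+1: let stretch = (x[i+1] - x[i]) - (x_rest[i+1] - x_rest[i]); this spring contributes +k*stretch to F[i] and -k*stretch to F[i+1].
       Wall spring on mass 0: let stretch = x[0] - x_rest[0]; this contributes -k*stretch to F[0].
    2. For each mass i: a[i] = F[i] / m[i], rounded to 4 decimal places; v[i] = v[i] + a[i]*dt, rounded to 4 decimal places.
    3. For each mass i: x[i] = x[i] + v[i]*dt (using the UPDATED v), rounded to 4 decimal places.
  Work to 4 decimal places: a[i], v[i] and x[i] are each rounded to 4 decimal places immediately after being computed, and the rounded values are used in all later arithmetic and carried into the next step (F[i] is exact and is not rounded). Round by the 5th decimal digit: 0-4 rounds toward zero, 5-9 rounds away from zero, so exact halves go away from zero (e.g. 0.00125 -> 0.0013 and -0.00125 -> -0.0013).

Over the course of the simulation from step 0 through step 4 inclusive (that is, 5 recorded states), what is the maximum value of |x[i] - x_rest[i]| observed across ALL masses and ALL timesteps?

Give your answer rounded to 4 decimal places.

Step 0: x=[7.0000 14.0000 20.0000 26.0000] v=[0.0000 2.0000 0.0000 0.0000]
Step 1: x=[7.0000 14.3200 20.0000 26.0000] v=[0.0000 1.6000 0.0000 0.0000]
Step 2: x=[7.0256 14.5088 20.0256 26.0000] v=[0.1280 0.9440 0.1280 0.0000]
Step 3: x=[7.0878 14.5403 20.0878 26.0020] v=[0.3110 0.1574 0.3110 0.0102]
Step 4: x=[7.1792 14.4194 20.1793 26.0109] v=[0.4569 -0.6046 0.4577 0.0445]
Max displacement = 2.5403

Answer: 2.5403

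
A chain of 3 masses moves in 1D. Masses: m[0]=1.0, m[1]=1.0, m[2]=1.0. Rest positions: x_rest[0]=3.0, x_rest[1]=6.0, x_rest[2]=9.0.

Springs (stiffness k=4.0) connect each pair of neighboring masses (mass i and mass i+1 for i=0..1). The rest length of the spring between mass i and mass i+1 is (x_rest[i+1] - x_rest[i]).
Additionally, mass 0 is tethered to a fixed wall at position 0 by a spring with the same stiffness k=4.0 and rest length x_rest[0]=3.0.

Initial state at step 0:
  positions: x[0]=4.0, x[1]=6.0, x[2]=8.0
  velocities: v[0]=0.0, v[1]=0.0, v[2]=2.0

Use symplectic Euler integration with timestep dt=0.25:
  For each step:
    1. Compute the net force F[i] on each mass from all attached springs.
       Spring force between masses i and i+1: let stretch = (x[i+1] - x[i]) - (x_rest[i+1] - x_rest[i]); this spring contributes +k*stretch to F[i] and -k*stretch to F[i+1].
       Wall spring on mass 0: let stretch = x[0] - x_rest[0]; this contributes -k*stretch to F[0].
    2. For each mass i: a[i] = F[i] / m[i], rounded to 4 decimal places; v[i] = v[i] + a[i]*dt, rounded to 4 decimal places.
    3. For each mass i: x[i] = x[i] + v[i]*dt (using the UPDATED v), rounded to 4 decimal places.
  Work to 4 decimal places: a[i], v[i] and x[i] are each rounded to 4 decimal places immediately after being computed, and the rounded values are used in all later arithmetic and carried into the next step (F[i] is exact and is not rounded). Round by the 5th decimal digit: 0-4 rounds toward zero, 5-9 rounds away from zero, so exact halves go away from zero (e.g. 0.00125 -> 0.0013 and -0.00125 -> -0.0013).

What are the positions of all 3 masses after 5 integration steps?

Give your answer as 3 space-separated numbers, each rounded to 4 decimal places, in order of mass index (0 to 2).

Answer: 2.4385 6.4356 10.7422

Derivation:
Step 0: x=[4.0000 6.0000 8.0000] v=[0.0000 0.0000 2.0000]
Step 1: x=[3.5000 6.0000 8.7500] v=[-2.0000 0.0000 3.0000]
Step 2: x=[2.7500 6.0625 9.5625] v=[-3.0000 0.2500 3.2500]
Step 3: x=[2.1406 6.1719 10.2500] v=[-2.4375 0.4375 2.7500]
Step 4: x=[2.0039 6.2930 10.6680] v=[-0.5468 0.4843 1.6719]
Step 5: x=[2.4385 6.4356 10.7422] v=[1.7384 0.5702 0.2969]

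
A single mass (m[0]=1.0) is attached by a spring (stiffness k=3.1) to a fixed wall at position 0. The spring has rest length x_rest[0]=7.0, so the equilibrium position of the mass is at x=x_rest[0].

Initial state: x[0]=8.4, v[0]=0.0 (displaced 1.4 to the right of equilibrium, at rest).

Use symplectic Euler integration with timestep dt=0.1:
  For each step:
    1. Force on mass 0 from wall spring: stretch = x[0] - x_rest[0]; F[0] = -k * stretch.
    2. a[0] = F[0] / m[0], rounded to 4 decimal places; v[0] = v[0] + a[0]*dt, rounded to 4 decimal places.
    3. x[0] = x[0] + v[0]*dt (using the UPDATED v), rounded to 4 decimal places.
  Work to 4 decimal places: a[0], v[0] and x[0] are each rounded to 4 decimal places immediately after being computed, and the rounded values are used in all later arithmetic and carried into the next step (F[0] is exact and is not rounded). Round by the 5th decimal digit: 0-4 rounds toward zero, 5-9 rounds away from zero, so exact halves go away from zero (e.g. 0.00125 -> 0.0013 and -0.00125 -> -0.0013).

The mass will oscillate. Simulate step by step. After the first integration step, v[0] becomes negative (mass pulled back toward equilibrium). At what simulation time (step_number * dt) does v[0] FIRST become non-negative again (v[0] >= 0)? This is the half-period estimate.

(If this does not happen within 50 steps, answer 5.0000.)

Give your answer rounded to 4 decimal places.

Answer: 1.8000

Derivation:
Step 0: x=[8.4000] v=[0.0000]
Step 1: x=[8.3566] v=[-0.4340]
Step 2: x=[8.2711] v=[-0.8546]
Step 3: x=[8.1462] v=[-1.2486]
Step 4: x=[7.9858] v=[-1.6039]
Step 5: x=[7.7949] v=[-1.9095]
Step 6: x=[7.5793] v=[-2.1559]
Step 7: x=[7.3458] v=[-2.3355]
Step 8: x=[7.1015] v=[-2.4427]
Step 9: x=[6.8541] v=[-2.4742]
Step 10: x=[6.6112] v=[-2.4290]
Step 11: x=[6.3804] v=[-2.3085]
Step 12: x=[6.1688] v=[-2.1164]
Step 13: x=[5.9829] v=[-1.8587]
Step 14: x=[5.8286] v=[-1.5434]
Step 15: x=[5.7106] v=[-1.1803]
Step 16: x=[5.6325] v=[-0.7806]
Step 17: x=[5.5968] v=[-0.3567]
Step 18: x=[5.6046] v=[0.0783]
First v>=0 after going negative at step 18, time=1.8000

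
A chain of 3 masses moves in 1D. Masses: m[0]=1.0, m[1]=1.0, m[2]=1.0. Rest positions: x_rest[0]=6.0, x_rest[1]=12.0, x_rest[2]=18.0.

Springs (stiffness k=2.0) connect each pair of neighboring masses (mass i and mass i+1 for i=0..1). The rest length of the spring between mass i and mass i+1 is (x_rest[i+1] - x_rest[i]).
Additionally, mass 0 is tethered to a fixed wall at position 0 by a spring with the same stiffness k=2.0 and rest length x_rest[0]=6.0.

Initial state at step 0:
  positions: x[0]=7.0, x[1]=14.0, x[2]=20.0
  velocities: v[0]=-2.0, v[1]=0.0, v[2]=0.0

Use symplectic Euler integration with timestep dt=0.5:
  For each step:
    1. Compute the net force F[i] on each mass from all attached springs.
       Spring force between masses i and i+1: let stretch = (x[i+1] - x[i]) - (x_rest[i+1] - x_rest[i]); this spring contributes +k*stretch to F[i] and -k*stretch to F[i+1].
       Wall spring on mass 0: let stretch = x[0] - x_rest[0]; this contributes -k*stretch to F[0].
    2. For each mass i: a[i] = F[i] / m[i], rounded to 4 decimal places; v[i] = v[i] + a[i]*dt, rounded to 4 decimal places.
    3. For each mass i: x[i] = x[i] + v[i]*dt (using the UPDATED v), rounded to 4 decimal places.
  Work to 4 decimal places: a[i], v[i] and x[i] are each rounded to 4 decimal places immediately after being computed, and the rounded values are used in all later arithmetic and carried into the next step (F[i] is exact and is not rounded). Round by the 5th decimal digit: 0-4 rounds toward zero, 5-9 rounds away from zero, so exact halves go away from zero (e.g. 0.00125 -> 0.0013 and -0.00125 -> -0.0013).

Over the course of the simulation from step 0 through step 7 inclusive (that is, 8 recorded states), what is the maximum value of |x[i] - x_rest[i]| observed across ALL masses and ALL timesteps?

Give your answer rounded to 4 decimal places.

Answer: 2.3906

Derivation:
Step 0: x=[7.0000 14.0000 20.0000] v=[-2.0000 0.0000 0.0000]
Step 1: x=[6.0000 13.5000 20.0000] v=[-2.0000 -1.0000 0.0000]
Step 2: x=[5.7500 12.5000 19.7500] v=[-0.5000 -2.0000 -0.5000]
Step 3: x=[6.0000 11.7500 18.8750] v=[0.5000 -1.5000 -1.7500]
Step 4: x=[6.1250 11.6875 17.4375] v=[0.2500 -0.1250 -2.8750]
Step 5: x=[5.9688 11.7188 16.1250] v=[-0.3125 0.0625 -2.6250]
Step 6: x=[5.7032 11.0782 15.6094] v=[-0.5313 -1.2813 -1.0312]
Step 7: x=[5.2735 10.0157 15.8282] v=[-0.8595 -2.1251 0.4376]
Max displacement = 2.3906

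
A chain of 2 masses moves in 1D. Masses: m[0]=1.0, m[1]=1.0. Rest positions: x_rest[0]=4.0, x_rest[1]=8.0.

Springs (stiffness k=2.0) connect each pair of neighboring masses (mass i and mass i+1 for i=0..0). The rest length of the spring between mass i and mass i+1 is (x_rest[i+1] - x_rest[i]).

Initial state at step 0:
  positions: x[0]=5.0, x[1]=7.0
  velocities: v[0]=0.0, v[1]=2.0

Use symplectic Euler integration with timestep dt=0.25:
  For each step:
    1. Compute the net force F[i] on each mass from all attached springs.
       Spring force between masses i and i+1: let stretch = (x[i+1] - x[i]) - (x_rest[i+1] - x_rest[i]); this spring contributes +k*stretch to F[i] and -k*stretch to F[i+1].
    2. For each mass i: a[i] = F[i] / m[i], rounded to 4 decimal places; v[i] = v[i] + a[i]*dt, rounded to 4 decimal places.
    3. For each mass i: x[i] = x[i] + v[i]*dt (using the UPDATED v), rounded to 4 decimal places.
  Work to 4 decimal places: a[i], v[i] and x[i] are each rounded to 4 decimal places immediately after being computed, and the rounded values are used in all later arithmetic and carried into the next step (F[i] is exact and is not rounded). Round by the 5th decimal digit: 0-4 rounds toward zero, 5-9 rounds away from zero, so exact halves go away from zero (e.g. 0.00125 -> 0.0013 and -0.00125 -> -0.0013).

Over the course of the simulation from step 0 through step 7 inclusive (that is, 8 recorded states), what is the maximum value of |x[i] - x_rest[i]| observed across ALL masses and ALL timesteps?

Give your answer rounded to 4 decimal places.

Step 0: x=[5.0000 7.0000] v=[0.0000 2.0000]
Step 1: x=[4.7500 7.7500] v=[-1.0000 3.0000]
Step 2: x=[4.3750 8.6250] v=[-1.5000 3.5000]
Step 3: x=[4.0313 9.4688] v=[-1.3750 3.3750]
Step 4: x=[3.8672 10.1329] v=[-0.6563 2.6563]
Step 5: x=[3.9864 10.5138] v=[0.4766 1.5235]
Step 6: x=[4.4215 10.5788] v=[1.7403 0.2598]
Step 7: x=[5.1263 10.3741] v=[2.8190 -0.8189]
Max displacement = 2.5788

Answer: 2.5788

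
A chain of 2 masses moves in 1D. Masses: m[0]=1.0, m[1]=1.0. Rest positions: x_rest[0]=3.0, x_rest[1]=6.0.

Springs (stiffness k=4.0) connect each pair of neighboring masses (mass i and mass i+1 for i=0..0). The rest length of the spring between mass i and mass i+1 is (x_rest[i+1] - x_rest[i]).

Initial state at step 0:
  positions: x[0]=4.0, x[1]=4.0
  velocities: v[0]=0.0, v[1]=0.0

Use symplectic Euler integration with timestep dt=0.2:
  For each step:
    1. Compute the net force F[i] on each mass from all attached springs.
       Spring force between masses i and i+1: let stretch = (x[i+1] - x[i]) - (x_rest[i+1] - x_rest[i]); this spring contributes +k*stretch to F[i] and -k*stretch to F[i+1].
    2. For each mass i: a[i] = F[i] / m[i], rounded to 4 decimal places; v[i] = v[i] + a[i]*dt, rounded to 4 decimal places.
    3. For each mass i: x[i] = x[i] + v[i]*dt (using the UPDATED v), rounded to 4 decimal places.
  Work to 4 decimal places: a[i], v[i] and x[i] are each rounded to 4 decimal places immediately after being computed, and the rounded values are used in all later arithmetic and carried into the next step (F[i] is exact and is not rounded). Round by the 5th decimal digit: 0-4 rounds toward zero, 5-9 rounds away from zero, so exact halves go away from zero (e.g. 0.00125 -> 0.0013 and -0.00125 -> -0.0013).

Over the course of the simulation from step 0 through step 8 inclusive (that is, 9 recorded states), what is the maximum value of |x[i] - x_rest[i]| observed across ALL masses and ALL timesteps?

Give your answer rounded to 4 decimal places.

Answer: 2.0638

Derivation:
Step 0: x=[4.0000 4.0000] v=[0.0000 0.0000]
Step 1: x=[3.5200 4.4800] v=[-2.4000 2.4000]
Step 2: x=[2.7136 5.2864] v=[-4.0320 4.0320]
Step 3: x=[1.8388 6.1612] v=[-4.3738 4.3738]
Step 4: x=[1.1756 6.8244] v=[-3.3159 3.3159]
Step 5: x=[0.9362 7.0638] v=[-1.1969 1.1969]
Step 6: x=[1.1972 6.8028] v=[1.3052 -1.3052]
Step 7: x=[1.8751 6.1249] v=[3.3897 -3.3897]
Step 8: x=[2.7530 5.2470] v=[4.3895 -4.3895]
Max displacement = 2.0638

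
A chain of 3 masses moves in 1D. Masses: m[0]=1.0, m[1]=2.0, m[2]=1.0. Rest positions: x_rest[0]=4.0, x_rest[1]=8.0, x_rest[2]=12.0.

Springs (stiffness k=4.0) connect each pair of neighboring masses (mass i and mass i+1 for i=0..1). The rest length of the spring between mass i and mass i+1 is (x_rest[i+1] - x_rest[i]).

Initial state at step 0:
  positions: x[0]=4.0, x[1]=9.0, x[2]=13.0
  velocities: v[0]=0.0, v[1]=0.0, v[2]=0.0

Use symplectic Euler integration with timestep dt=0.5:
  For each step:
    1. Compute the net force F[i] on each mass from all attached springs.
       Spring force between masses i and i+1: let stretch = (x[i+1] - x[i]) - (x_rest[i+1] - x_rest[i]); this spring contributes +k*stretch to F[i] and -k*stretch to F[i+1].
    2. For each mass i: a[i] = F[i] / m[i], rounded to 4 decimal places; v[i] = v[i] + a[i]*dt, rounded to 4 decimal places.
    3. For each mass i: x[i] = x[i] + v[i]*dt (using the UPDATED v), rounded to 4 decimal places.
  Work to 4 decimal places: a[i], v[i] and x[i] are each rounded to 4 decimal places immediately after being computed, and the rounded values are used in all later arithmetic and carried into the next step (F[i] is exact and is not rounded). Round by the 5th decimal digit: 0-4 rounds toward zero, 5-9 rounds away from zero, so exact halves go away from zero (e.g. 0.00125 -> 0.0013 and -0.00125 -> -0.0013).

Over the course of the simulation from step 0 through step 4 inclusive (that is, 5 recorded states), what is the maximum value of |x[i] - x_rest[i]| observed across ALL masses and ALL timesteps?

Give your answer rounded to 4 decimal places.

Step 0: x=[4.0000 9.0000 13.0000] v=[0.0000 0.0000 0.0000]
Step 1: x=[5.0000 8.5000 13.0000] v=[2.0000 -1.0000 0.0000]
Step 2: x=[5.5000 8.5000 12.5000] v=[1.0000 0.0000 -1.0000]
Step 3: x=[5.0000 9.0000 12.0000] v=[-1.0000 1.0000 -1.0000]
Step 4: x=[4.5000 9.0000 12.5000] v=[-1.0000 0.0000 1.0000]
Max displacement = 1.5000

Answer: 1.5000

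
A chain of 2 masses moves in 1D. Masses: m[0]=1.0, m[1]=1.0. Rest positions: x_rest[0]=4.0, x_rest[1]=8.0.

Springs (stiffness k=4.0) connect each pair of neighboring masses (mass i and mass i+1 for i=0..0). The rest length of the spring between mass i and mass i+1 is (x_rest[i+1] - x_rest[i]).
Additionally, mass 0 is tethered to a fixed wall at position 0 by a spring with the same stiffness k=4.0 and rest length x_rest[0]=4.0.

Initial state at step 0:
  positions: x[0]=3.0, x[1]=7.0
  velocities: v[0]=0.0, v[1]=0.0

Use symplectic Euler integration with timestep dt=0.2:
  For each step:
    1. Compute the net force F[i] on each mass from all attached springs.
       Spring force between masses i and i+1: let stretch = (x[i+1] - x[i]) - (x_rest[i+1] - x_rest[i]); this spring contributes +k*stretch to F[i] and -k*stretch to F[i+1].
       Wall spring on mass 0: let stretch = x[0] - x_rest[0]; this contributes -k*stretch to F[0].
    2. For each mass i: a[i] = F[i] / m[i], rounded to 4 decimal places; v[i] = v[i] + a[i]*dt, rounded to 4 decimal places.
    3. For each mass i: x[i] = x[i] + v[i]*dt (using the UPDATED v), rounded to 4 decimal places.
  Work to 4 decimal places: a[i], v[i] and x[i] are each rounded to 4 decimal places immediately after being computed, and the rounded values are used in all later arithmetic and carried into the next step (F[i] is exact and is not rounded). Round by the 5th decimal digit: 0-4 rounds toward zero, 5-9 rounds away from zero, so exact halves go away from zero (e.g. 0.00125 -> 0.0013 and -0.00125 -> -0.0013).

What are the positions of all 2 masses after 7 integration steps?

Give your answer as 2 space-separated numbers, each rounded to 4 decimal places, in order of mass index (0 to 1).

Answer: 4.1404 8.3766

Derivation:
Step 0: x=[3.0000 7.0000] v=[0.0000 0.0000]
Step 1: x=[3.1600 7.0000] v=[0.8000 0.0000]
Step 2: x=[3.4288 7.0256] v=[1.3440 0.1280]
Step 3: x=[3.7245 7.1157] v=[1.4784 0.4506]
Step 4: x=[3.9669 7.3032] v=[1.2118 0.9376]
Step 5: x=[4.1084 7.5969] v=[0.7073 1.4686]
Step 6: x=[4.1507 7.9725] v=[0.2114 1.8778]
Step 7: x=[4.1404 8.3766] v=[-0.0517 2.0204]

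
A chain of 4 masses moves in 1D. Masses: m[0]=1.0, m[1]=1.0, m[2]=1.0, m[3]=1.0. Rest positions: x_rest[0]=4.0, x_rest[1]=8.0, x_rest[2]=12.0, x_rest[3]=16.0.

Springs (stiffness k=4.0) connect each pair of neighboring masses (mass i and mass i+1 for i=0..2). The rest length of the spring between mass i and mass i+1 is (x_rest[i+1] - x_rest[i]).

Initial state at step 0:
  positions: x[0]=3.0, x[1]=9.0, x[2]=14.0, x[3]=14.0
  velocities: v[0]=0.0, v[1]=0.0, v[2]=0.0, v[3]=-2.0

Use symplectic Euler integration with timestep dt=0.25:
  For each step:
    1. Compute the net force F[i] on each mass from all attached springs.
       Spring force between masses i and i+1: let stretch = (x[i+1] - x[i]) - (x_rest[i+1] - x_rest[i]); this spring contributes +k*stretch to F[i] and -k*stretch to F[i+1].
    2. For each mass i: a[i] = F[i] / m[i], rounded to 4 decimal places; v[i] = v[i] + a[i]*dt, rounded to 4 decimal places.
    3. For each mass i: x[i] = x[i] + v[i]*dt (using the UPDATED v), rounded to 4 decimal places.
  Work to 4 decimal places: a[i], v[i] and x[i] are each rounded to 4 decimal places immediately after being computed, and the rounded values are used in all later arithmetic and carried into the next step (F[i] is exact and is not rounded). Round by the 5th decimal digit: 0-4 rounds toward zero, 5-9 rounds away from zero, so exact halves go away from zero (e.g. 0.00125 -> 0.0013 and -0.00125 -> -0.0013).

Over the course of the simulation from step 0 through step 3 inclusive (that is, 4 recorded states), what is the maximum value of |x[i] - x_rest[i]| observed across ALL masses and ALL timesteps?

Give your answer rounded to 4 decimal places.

Step 0: x=[3.0000 9.0000 14.0000 14.0000] v=[0.0000 0.0000 0.0000 -2.0000]
Step 1: x=[3.5000 8.7500 12.7500 14.5000] v=[2.0000 -1.0000 -5.0000 2.0000]
Step 2: x=[4.3125 8.1875 10.9375 15.5625] v=[3.2500 -2.2500 -7.2500 4.2500]
Step 3: x=[5.0938 7.3438 9.5938 16.4688] v=[3.1250 -3.3750 -5.3750 3.6250]
Max displacement = 2.4062

Answer: 2.4062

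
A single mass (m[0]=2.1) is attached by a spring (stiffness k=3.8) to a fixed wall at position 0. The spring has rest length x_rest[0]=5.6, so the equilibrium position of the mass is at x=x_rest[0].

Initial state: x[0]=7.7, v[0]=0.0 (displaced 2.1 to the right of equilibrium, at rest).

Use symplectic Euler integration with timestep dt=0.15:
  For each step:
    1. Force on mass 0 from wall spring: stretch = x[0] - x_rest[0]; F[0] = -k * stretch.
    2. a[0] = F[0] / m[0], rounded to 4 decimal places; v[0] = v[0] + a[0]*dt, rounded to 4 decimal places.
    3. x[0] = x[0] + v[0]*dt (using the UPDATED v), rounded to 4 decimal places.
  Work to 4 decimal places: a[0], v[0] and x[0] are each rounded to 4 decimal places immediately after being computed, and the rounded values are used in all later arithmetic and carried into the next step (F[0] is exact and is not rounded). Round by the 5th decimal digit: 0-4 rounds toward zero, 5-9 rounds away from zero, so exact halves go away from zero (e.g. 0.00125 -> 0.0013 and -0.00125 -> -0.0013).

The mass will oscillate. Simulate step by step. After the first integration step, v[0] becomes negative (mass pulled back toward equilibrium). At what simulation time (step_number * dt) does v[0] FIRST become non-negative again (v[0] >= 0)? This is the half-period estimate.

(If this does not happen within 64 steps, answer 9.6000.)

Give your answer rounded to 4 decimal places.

Answer: 2.4000

Derivation:
Step 0: x=[7.7000] v=[0.0000]
Step 1: x=[7.6145] v=[-0.5700]
Step 2: x=[7.4470] v=[-1.1168]
Step 3: x=[7.2043] v=[-1.6181]
Step 4: x=[6.8963] v=[-2.0536]
Step 5: x=[6.5355] v=[-2.4055]
Step 6: x=[6.1366] v=[-2.6594]
Step 7: x=[5.7158] v=[-2.8051]
Step 8: x=[5.2903] v=[-2.8365]
Step 9: x=[4.8774] v=[-2.7524]
Step 10: x=[4.4940] v=[-2.5563]
Step 11: x=[4.1556] v=[-2.2561]
Step 12: x=[3.8760] v=[-1.8640]
Step 13: x=[3.6666] v=[-1.3961]
Step 14: x=[3.5359] v=[-0.8713]
Step 15: x=[3.4892] v=[-0.3111]
Step 16: x=[3.5285] v=[0.2618]
First v>=0 after going negative at step 16, time=2.4000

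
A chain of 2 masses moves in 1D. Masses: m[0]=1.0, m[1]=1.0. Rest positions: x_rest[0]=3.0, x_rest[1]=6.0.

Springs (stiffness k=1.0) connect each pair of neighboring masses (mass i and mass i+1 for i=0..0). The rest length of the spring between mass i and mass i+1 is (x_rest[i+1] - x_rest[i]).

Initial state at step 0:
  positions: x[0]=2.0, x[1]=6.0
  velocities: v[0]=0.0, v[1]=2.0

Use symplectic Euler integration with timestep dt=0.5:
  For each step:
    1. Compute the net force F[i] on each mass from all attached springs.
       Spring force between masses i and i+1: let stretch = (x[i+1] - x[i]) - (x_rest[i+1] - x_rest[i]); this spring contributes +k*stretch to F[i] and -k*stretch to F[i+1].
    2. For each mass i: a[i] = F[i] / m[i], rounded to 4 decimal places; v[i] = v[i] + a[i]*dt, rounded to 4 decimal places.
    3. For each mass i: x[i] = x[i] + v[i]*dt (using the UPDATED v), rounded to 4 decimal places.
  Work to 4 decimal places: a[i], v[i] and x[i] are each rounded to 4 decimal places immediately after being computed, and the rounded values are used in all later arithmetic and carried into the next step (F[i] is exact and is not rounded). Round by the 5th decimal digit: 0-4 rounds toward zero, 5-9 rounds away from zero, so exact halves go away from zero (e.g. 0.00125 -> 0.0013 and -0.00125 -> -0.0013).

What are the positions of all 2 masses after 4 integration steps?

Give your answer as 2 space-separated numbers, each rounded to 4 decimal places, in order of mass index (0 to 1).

Answer: 4.8438 7.1563

Derivation:
Step 0: x=[2.0000 6.0000] v=[0.0000 2.0000]
Step 1: x=[2.2500 6.7500] v=[0.5000 1.5000]
Step 2: x=[2.8750 7.1250] v=[1.2500 0.7500]
Step 3: x=[3.8125 7.1875] v=[1.8750 0.1250]
Step 4: x=[4.8438 7.1563] v=[2.0625 -0.0625]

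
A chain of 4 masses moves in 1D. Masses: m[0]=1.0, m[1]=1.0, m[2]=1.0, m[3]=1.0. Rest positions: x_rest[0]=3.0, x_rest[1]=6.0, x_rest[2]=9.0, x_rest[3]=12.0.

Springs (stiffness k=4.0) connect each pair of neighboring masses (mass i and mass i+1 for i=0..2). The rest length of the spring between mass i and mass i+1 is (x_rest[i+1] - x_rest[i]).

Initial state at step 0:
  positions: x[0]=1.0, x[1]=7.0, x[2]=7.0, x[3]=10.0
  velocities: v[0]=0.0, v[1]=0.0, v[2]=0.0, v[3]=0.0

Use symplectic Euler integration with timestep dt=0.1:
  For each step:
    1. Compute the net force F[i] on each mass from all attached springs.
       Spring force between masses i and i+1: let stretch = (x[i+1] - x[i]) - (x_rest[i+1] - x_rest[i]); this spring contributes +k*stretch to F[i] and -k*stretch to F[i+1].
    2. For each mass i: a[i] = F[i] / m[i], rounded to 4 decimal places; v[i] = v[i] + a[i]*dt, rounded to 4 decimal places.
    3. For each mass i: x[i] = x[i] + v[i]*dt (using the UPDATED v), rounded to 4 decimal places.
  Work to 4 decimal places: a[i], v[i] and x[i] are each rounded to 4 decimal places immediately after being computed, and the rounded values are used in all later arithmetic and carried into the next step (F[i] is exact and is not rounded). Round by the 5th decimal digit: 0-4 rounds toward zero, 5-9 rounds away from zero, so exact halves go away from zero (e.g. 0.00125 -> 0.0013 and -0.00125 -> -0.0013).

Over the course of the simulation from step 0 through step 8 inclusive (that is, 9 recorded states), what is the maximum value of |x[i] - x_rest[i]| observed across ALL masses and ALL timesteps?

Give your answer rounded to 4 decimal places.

Answer: 3.0590

Derivation:
Step 0: x=[1.0000 7.0000 7.0000 10.0000] v=[0.0000 0.0000 0.0000 0.0000]
Step 1: x=[1.1200 6.7600 7.1200 10.0000] v=[1.2000 -2.4000 1.2000 0.0000]
Step 2: x=[1.3456 6.3088 7.3408 10.0048] v=[2.2560 -4.5120 2.2080 0.0480]
Step 3: x=[1.6497 5.7004 7.6269 10.0230] v=[3.0413 -6.0845 2.8608 0.1824]
Step 4: x=[1.9959 5.0070 7.9318 10.0654] v=[3.4616 -6.9342 3.0486 0.4240]
Step 5: x=[2.3425 4.3101 8.2050 10.1425] v=[3.4660 -6.9687 2.7321 0.7706]
Step 6: x=[2.6478 3.6903 8.3999 10.2621] v=[3.0530 -6.1978 1.9491 1.1956]
Step 7: x=[2.8748 3.2172 8.4809 10.4272] v=[2.2700 -4.7310 0.8101 1.6507]
Step 8: x=[2.9955 2.9410 8.4292 10.6344] v=[1.2070 -2.7625 -0.5169 2.0722]
Max displacement = 3.0590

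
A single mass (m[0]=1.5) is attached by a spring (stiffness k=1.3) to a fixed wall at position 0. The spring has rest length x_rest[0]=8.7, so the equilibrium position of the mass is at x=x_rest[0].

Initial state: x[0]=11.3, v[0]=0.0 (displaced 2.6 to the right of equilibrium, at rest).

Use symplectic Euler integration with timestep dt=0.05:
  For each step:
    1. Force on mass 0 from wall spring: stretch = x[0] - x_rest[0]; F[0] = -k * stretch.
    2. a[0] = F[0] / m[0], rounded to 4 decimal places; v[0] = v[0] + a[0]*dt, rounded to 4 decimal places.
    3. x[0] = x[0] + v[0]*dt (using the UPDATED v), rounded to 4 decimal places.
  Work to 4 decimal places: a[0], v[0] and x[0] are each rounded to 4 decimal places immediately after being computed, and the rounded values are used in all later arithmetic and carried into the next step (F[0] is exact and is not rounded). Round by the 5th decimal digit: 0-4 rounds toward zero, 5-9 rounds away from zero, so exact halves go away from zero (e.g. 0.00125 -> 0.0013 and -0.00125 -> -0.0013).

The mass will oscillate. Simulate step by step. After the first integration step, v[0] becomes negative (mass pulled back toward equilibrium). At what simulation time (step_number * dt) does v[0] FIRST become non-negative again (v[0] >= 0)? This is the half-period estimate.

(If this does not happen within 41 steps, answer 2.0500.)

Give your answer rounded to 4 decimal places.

Answer: 2.0500

Derivation:
Step 0: x=[11.3000] v=[0.0000]
Step 1: x=[11.2944] v=[-0.1127]
Step 2: x=[11.2831] v=[-0.2251]
Step 3: x=[11.2663] v=[-0.3370]
Step 4: x=[11.2439] v=[-0.4482]
Step 5: x=[11.2160] v=[-0.5584]
Step 6: x=[11.1826] v=[-0.6674]
Step 7: x=[11.1439] v=[-0.7750]
Step 8: x=[11.0999] v=[-0.8809]
Step 9: x=[11.0507] v=[-0.9849]
Step 10: x=[10.9964] v=[-1.0868]
Step 11: x=[10.9371] v=[-1.1863]
Step 12: x=[10.8729] v=[-1.2832]
Step 13: x=[10.8040] v=[-1.3774]
Step 14: x=[10.7306] v=[-1.4686]
Step 15: x=[10.6528] v=[-1.5566]
Step 16: x=[10.5707] v=[-1.6412]
Step 17: x=[10.4846] v=[-1.7223]
Step 18: x=[10.3946] v=[-1.7996]
Step 19: x=[10.3010] v=[-1.8730]
Step 20: x=[10.2039] v=[-1.9424]
Step 21: x=[10.1035] v=[-2.0076]
Step 22: x=[10.0001] v=[-2.0684]
Step 23: x=[9.8939] v=[-2.1247]
Step 24: x=[9.7851] v=[-2.1764]
Step 25: x=[9.6739] v=[-2.2234]
Step 26: x=[9.5606] v=[-2.2656]
Step 27: x=[9.4455] v=[-2.3029]
Step 28: x=[9.3287] v=[-2.3352]
Step 29: x=[9.2106] v=[-2.3624]
Step 30: x=[9.0914] v=[-2.3845]
Step 31: x=[8.9713] v=[-2.4015]
Step 32: x=[8.8506] v=[-2.4133]
Step 33: x=[8.7296] v=[-2.4198]
Step 34: x=[8.6085] v=[-2.4211]
Step 35: x=[8.4876] v=[-2.4171]
Step 36: x=[8.3672] v=[-2.4079]
Step 37: x=[8.2475] v=[-2.3935]
Step 38: x=[8.1288] v=[-2.3739]
Step 39: x=[8.0113] v=[-2.3492]
Step 40: x=[7.8953] v=[-2.3194]
Step 41: x=[7.7811] v=[-2.2845]
v[0] did not become non-negative within 41 steps; using fallback time=2.0500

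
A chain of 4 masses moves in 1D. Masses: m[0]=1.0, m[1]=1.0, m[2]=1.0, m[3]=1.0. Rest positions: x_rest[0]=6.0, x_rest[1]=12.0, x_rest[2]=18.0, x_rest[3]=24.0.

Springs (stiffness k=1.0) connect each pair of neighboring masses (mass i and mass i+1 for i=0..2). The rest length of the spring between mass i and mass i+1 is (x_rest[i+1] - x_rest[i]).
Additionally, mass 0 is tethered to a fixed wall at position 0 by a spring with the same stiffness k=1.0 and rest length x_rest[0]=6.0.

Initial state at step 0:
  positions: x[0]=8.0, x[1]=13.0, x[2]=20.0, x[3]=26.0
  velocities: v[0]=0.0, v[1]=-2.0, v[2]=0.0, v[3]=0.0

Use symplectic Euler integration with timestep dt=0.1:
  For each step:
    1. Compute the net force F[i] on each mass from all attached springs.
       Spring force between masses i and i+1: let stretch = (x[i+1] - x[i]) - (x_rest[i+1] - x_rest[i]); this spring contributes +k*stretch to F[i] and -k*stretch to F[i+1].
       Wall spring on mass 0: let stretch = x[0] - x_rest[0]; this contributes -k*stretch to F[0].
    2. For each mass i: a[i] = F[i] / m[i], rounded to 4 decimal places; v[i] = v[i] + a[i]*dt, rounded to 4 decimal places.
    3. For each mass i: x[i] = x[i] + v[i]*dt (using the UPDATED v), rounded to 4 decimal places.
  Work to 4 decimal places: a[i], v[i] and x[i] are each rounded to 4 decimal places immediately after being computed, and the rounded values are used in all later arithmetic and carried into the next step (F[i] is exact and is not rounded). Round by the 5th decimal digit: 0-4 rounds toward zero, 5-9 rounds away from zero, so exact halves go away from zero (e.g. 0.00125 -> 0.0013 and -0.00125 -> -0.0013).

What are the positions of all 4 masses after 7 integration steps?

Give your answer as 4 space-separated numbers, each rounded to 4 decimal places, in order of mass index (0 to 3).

Step 0: x=[8.0000 13.0000 20.0000 26.0000] v=[0.0000 -2.0000 0.0000 0.0000]
Step 1: x=[7.9700 12.8200 19.9900 26.0000] v=[-0.3000 -1.8000 -0.1000 0.0000]
Step 2: x=[7.9088 12.6632 19.9684 25.9999] v=[-0.6120 -1.5680 -0.2160 -0.0010]
Step 3: x=[7.8161 12.5319 19.9341 25.9995] v=[-0.9274 -1.3129 -0.3434 -0.0042]
Step 4: x=[7.6924 12.4275 19.8864 25.9984] v=[-1.2374 -1.0443 -0.4771 -0.0107]
Step 5: x=[7.5391 12.3503 19.8252 25.9962] v=[-1.5331 -0.7719 -0.6118 -0.0219]
Step 6: x=[7.3585 12.2998 19.7510 25.9923] v=[-1.8059 -0.5055 -0.7422 -0.0390]
Step 7: x=[7.1537 12.2744 19.6647 25.9860] v=[-2.0476 -0.2545 -0.8632 -0.0631]

Answer: 7.1537 12.2744 19.6647 25.9860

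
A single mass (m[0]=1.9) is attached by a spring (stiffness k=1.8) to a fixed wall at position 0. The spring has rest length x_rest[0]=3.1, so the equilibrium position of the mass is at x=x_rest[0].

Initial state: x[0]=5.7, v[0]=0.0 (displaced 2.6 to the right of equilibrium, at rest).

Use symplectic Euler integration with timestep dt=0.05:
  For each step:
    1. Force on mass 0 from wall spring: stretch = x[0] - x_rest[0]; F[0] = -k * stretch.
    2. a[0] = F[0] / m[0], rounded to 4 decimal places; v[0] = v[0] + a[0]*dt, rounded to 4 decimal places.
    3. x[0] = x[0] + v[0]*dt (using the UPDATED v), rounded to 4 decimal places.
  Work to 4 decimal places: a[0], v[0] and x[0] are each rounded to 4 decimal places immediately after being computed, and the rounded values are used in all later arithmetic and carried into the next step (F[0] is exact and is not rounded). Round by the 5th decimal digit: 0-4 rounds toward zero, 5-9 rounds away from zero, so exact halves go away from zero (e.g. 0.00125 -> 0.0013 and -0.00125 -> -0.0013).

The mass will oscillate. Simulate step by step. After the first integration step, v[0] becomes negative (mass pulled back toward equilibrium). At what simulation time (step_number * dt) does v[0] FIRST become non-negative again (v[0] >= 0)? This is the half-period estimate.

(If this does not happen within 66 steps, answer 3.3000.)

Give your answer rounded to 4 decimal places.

Step 0: x=[5.7000] v=[0.0000]
Step 1: x=[5.6938] v=[-0.1232]
Step 2: x=[5.6815] v=[-0.2461]
Step 3: x=[5.6631] v=[-0.3684]
Step 4: x=[5.6386] v=[-0.4898]
Step 5: x=[5.6081] v=[-0.6101]
Step 6: x=[5.5717] v=[-0.7289]
Step 7: x=[5.5294] v=[-0.8460]
Step 8: x=[5.4813] v=[-0.9611]
Step 9: x=[5.4276] v=[-1.0739]
Step 10: x=[5.3684] v=[-1.1842]
Step 11: x=[5.3038] v=[-1.2917]
Step 12: x=[5.2340] v=[-1.3961]
Step 13: x=[5.1591] v=[-1.4972]
Step 14: x=[5.0794] v=[-1.5947]
Step 15: x=[4.9950] v=[-1.6885]
Step 16: x=[4.9061] v=[-1.7783]
Step 17: x=[4.8129] v=[-1.8639]
Step 18: x=[4.7157] v=[-1.9450]
Step 19: x=[4.6146] v=[-2.0215]
Step 20: x=[4.5099] v=[-2.0932]
Step 21: x=[4.4019] v=[-2.1600]
Step 22: x=[4.2908] v=[-2.2217]
Step 23: x=[4.1769] v=[-2.2781]
Step 24: x=[4.0604] v=[-2.3291]
Step 25: x=[3.9417] v=[-2.3746]
Step 26: x=[3.8210] v=[-2.4145]
Step 27: x=[3.6986] v=[-2.4487]
Step 28: x=[3.5747] v=[-2.4771]
Step 29: x=[3.4497] v=[-2.4996]
Step 30: x=[3.3239] v=[-2.5162]
Step 31: x=[3.1976] v=[-2.5268]
Step 32: x=[3.0710] v=[-2.5314]
Step 33: x=[2.9445] v=[-2.5300]
Step 34: x=[2.8184] v=[-2.5226]
Step 35: x=[2.6929] v=[-2.5093]
Step 36: x=[2.5684] v=[-2.4900]
Step 37: x=[2.4452] v=[-2.4648]
Step 38: x=[2.3235] v=[-2.4338]
Step 39: x=[2.2037] v=[-2.3970]
Step 40: x=[2.0860] v=[-2.3545]
Step 41: x=[1.9707] v=[-2.3065]
Step 42: x=[1.8581] v=[-2.2530]
Step 43: x=[1.7484] v=[-2.1942]
Step 44: x=[1.6419] v=[-2.1302]
Step 45: x=[1.5388] v=[-2.0611]
Step 46: x=[1.4394] v=[-1.9872]
Step 47: x=[1.3440] v=[-1.9085]
Step 48: x=[1.2527] v=[-1.8253]
Step 49: x=[1.1658] v=[-1.7378]
Step 50: x=[1.0835] v=[-1.6462]
Step 51: x=[1.0060] v=[-1.5507]
Step 52: x=[0.9334] v=[-1.4515]
Step 53: x=[0.8660] v=[-1.3489]
Step 54: x=[0.8038] v=[-1.2431]
Step 55: x=[0.7471] v=[-1.1343]
Step 56: x=[0.6960] v=[-1.0228]
Step 57: x=[0.6506] v=[-0.9089]
Step 58: x=[0.6110] v=[-0.7929]
Step 59: x=[0.5773] v=[-0.6750]
Step 60: x=[0.5495] v=[-0.5555]
Step 61: x=[0.5278] v=[-0.4347]
Step 62: x=[0.5122] v=[-0.3129]
Step 63: x=[0.5027] v=[-0.1903]
Step 64: x=[0.4993] v=[-0.0673]
Step 65: x=[0.5021] v=[0.0559]
First v>=0 after going negative at step 65, time=3.2500

Answer: 3.2500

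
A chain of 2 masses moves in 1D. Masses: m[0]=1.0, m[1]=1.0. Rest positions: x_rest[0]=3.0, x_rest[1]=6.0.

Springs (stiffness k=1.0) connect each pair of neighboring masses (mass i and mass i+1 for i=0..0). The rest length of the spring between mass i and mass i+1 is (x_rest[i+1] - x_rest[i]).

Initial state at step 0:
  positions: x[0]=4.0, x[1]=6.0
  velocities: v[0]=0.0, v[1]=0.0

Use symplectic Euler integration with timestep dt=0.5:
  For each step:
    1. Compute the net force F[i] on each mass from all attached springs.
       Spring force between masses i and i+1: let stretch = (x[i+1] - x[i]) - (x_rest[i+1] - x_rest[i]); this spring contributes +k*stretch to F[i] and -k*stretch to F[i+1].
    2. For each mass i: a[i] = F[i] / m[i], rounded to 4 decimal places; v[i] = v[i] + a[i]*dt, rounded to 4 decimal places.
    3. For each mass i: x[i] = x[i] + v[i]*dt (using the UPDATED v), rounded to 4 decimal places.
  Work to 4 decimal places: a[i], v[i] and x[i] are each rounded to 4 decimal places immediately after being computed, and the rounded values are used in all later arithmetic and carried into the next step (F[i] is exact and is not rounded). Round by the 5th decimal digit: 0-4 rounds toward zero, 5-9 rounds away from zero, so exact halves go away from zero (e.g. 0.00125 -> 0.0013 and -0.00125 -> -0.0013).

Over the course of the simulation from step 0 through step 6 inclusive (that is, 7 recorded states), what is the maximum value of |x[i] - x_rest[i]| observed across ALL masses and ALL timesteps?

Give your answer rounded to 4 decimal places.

Step 0: x=[4.0000 6.0000] v=[0.0000 0.0000]
Step 1: x=[3.7500 6.2500] v=[-0.5000 0.5000]
Step 2: x=[3.3750 6.6250] v=[-0.7500 0.7500]
Step 3: x=[3.0625 6.9375] v=[-0.6250 0.6250]
Step 4: x=[2.9688 7.0313] v=[-0.1875 0.1875]
Step 5: x=[3.1407 6.8594] v=[0.3438 -0.3438]
Step 6: x=[3.4923 6.5078] v=[0.7032 -0.7032]
Max displacement = 1.0313

Answer: 1.0313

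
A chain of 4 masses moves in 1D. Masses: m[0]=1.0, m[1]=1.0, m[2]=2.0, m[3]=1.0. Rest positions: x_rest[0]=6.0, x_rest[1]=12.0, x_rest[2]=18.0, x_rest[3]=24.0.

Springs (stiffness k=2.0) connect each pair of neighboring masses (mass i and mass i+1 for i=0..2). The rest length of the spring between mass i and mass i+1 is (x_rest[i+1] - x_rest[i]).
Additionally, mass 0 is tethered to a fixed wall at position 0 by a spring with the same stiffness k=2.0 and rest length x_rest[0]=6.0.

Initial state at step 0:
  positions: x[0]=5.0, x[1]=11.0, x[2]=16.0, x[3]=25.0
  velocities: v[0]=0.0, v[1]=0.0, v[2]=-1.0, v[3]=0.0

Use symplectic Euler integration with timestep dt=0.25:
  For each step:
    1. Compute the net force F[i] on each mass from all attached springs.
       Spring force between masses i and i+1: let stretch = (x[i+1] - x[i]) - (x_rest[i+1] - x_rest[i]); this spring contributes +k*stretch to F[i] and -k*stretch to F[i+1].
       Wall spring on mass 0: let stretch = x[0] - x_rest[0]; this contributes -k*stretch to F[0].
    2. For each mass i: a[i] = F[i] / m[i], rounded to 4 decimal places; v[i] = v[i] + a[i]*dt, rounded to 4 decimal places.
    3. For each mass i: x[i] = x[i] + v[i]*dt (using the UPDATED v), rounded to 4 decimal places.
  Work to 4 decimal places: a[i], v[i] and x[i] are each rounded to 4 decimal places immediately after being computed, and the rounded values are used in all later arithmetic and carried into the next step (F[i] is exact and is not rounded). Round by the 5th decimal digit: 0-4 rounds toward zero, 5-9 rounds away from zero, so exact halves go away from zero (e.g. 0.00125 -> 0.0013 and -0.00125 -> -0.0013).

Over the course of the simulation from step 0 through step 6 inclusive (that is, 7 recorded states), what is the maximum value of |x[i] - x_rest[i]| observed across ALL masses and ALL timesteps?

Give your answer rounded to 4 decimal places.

Answer: 3.4196

Derivation:
Step 0: x=[5.0000 11.0000 16.0000 25.0000] v=[0.0000 0.0000 -1.0000 0.0000]
Step 1: x=[5.1250 10.8750 16.0000 24.6250] v=[0.5000 -0.5000 0.0000 -1.5000]
Step 2: x=[5.3281 10.6719 16.2188 23.9219] v=[0.8125 -0.8125 0.8750 -2.8125]
Step 3: x=[5.5332 10.4942 16.5723 23.0059] v=[0.8204 -0.7110 1.4141 -3.6641]
Step 4: x=[5.6668 10.4561 16.9481 22.0357] v=[0.5343 -0.1525 1.5030 -3.8809]
Step 5: x=[5.6907 10.6308 17.2361 21.1795] v=[0.0956 0.6989 1.1519 -3.4247]
Step 6: x=[5.6208 11.0137 17.3577 20.5804] v=[-0.2797 1.5315 0.4864 -2.3964]
Max displacement = 3.4196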